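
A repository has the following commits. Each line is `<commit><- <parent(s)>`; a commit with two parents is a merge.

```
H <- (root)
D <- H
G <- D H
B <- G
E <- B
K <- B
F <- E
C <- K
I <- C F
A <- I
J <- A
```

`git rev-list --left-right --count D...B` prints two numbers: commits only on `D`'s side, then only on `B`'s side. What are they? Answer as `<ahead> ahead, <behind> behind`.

Reachable from D: {D, H}.
Reachable from B: {B, D, G, H}.
Only in D's history (ahead): {} — 0.
Only in B's history (behind): {B, G} — 2.

0 ahead, 2 behind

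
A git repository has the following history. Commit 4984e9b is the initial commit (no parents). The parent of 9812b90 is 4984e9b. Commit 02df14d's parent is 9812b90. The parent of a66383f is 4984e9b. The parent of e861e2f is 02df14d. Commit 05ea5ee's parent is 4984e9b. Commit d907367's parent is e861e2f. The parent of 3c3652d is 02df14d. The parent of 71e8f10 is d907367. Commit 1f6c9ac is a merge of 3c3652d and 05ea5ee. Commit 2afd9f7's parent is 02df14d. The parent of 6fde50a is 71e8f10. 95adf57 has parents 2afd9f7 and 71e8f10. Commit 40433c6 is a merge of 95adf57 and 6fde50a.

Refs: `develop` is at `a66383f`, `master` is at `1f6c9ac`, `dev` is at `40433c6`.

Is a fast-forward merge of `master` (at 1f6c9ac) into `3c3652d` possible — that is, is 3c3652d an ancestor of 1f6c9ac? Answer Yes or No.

Yes

A fast-forward from 3c3652d to 1f6c9ac is possible iff 3c3652d is an ancestor of 1f6c9ac.
Ancestors of 1f6c9ac: {02df14d, 05ea5ee, 1f6c9ac, 3c3652d, 4984e9b, 9812b90}.
3c3652d is among them, so fast-forward is possible.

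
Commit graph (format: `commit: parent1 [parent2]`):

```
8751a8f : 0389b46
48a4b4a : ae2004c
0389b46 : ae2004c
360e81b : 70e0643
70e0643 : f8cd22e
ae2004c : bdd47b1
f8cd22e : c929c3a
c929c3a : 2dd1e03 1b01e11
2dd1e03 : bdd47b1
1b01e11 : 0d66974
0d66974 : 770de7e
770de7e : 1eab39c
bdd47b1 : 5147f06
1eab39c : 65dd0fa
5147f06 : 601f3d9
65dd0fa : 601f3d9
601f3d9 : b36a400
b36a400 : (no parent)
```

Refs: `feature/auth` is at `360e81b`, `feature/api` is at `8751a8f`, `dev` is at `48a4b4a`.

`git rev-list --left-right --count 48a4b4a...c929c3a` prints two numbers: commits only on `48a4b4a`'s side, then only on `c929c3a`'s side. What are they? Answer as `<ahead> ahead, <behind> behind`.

2 ahead, 7 behind

Reachable from 48a4b4a: {48a4b4a, 5147f06, 601f3d9, ae2004c, b36a400, bdd47b1}.
Reachable from c929c3a: {0d66974, 1b01e11, 1eab39c, 2dd1e03, 5147f06, 601f3d9, 65dd0fa, 770de7e, b36a400, bdd47b1, c929c3a}.
Only in 48a4b4a's history (ahead): {48a4b4a, ae2004c} — 2.
Only in c929c3a's history (behind): {0d66974, 1b01e11, 1eab39c, 2dd1e03, 65dd0fa, 770de7e, c929c3a} — 7.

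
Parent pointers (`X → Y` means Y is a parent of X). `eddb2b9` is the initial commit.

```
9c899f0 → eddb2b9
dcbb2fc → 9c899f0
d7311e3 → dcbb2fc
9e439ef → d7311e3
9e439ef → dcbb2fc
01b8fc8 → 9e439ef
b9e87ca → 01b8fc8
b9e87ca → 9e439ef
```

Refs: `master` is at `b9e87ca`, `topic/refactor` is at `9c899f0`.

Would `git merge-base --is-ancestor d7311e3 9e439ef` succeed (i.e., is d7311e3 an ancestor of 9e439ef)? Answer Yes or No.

Ancestors of 9e439ef (commits reachable by following parents): {9c899f0, 9e439ef, d7311e3, dcbb2fc, eddb2b9}.
d7311e3 is in that set, so it is an ancestor of 9e439ef.

Yes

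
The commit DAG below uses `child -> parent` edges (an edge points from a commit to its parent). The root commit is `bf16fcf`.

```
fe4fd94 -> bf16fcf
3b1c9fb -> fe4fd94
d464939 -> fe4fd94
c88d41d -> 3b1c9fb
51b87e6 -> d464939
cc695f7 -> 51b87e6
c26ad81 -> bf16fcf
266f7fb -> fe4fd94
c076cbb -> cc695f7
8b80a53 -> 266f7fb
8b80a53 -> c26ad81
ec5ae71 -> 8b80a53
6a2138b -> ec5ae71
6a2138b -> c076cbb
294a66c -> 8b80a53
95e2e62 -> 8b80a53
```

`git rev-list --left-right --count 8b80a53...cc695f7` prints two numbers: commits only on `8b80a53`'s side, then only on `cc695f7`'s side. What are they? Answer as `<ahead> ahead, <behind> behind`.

Reachable from 8b80a53: {266f7fb, 8b80a53, bf16fcf, c26ad81, fe4fd94}.
Reachable from cc695f7: {51b87e6, bf16fcf, cc695f7, d464939, fe4fd94}.
Only in 8b80a53's history (ahead): {266f7fb, 8b80a53, c26ad81} — 3.
Only in cc695f7's history (behind): {51b87e6, cc695f7, d464939} — 3.

3 ahead, 3 behind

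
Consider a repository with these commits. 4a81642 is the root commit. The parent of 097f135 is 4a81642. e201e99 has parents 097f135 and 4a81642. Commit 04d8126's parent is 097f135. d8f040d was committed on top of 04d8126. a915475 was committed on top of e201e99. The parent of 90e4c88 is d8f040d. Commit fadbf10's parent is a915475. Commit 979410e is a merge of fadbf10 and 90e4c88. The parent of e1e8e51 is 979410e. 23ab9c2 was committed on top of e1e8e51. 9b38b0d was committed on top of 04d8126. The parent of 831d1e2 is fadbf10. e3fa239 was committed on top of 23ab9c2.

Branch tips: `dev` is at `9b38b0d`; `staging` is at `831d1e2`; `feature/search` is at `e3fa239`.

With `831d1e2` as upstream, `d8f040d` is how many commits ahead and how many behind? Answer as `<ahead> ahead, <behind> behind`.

Reachable from d8f040d: {04d8126, 097f135, 4a81642, d8f040d}.
Reachable from 831d1e2: {097f135, 4a81642, 831d1e2, a915475, e201e99, fadbf10}.
Only in d8f040d's history (ahead): {04d8126, d8f040d} — 2.
Only in 831d1e2's history (behind): {831d1e2, a915475, e201e99, fadbf10} — 4.

2 ahead, 4 behind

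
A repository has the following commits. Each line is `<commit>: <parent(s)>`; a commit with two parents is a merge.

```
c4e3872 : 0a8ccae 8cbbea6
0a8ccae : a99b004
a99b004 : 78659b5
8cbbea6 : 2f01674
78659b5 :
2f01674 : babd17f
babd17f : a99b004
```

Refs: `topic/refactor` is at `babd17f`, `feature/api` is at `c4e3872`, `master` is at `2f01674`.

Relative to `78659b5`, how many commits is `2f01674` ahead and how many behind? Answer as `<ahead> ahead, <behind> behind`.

3 ahead, 0 behind

Reachable from 2f01674: {2f01674, 78659b5, a99b004, babd17f}.
Reachable from 78659b5: {78659b5}.
Only in 2f01674's history (ahead): {2f01674, a99b004, babd17f} — 3.
Only in 78659b5's history (behind): {} — 0.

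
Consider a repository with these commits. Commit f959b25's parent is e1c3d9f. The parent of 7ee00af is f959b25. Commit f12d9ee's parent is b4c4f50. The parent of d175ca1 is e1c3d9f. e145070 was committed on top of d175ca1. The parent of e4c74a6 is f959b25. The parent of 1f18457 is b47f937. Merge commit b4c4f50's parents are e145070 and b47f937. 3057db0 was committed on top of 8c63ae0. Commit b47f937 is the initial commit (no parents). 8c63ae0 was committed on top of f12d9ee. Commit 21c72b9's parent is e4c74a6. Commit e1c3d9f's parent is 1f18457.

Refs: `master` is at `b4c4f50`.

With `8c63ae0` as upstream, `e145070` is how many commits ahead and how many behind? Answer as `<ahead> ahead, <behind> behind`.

0 ahead, 3 behind

Reachable from e145070: {1f18457, b47f937, d175ca1, e145070, e1c3d9f}.
Reachable from 8c63ae0: {1f18457, 8c63ae0, b47f937, b4c4f50, d175ca1, e145070, e1c3d9f, f12d9ee}.
Only in e145070's history (ahead): {} — 0.
Only in 8c63ae0's history (behind): {8c63ae0, b4c4f50, f12d9ee} — 3.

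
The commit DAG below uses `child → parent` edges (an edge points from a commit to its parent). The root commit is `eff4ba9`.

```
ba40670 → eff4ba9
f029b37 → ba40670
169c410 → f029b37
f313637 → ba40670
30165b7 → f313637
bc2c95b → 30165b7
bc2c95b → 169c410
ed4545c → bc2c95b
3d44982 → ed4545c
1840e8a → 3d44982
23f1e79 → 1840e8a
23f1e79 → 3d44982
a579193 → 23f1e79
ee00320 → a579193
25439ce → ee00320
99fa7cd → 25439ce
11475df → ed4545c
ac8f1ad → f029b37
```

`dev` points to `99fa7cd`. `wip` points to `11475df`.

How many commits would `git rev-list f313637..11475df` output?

6

Reachable from 11475df: {11475df, 169c410, 30165b7, ba40670, bc2c95b, ed4545c, eff4ba9, f029b37, f313637}.
Reachable from f313637: {ba40670, eff4ba9, f313637}.
In 11475df's history but not f313637's: {11475df, 169c410, 30165b7, bc2c95b, ed4545c, f029b37} — 6 commits.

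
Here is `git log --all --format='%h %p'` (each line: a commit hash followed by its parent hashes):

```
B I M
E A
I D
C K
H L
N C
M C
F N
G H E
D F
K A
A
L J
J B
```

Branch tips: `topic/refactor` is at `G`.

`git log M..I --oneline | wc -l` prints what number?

Reachable from I: {A, C, D, F, I, K, N}.
Reachable from M: {A, C, K, M}.
In I's history but not M's: {D, F, I, N} — 4 commits.

4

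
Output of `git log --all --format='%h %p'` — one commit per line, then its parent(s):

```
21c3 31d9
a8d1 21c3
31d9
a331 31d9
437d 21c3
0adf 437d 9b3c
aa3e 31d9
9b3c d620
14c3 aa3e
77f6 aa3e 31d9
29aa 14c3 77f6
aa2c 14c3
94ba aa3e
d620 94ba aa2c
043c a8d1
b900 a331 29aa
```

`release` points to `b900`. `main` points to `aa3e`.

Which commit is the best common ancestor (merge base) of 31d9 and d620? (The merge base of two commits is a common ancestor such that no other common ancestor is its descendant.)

31d9

Ancestors of 31d9: {31d9}.
Ancestors of d620: {14c3, 31d9, 94ba, aa2c, aa3e, d620}.
Common ancestors: {31d9}.
The only common ancestor is 31d9, so it is the merge base.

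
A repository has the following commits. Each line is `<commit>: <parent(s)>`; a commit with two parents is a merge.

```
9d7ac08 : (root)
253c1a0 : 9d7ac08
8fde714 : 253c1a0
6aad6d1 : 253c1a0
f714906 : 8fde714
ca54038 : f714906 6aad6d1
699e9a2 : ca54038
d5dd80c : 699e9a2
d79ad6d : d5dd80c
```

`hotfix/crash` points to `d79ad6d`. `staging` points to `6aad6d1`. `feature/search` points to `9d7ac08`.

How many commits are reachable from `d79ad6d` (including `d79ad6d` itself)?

9

Walking parent pointers from d79ad6d: reachable set = {253c1a0, 699e9a2, 6aad6d1, 8fde714, 9d7ac08, ca54038, d5dd80c, d79ad6d, f714906}.
That is 9 commits.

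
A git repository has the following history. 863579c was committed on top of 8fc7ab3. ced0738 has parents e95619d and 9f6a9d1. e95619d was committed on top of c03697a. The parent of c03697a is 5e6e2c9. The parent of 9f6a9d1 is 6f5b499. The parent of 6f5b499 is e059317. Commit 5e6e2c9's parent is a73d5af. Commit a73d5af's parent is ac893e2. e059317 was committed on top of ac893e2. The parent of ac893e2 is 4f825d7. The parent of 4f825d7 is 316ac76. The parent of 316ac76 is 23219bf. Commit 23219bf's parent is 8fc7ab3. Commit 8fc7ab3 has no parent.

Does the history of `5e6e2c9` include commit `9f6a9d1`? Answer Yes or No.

Ancestors of 5e6e2c9: {23219bf, 316ac76, 4f825d7, 5e6e2c9, 8fc7ab3, a73d5af, ac893e2}.
9f6a9d1 is not in that set, so it is not an ancestor of 5e6e2c9.

No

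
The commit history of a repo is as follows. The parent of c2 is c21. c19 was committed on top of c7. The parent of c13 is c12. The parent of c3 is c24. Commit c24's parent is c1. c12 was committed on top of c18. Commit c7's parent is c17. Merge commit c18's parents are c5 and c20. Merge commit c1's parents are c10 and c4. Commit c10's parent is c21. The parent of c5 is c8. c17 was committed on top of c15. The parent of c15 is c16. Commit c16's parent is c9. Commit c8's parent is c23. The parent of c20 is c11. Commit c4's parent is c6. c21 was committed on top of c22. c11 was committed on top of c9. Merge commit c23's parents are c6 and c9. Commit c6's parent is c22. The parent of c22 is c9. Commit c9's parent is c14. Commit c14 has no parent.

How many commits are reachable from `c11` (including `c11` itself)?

Walking parent pointers from c11: reachable set = {c11, c14, c9}.
That is 3 commits.

3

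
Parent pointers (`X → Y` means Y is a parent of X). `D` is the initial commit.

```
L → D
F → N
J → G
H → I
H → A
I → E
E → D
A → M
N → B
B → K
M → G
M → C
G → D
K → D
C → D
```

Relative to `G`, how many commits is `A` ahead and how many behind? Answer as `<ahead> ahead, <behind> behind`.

3 ahead, 0 behind

Reachable from A: {A, C, D, G, M}.
Reachable from G: {D, G}.
Only in A's history (ahead): {A, C, M} — 3.
Only in G's history (behind): {} — 0.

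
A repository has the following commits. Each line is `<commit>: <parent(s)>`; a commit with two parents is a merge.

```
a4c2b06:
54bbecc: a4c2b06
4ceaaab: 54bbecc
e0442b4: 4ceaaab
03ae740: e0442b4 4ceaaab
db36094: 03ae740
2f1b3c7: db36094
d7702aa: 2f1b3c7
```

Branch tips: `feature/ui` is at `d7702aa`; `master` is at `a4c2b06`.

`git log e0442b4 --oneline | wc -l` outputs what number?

4

Walking parent pointers from e0442b4: reachable set = {4ceaaab, 54bbecc, a4c2b06, e0442b4}.
That is 4 commits.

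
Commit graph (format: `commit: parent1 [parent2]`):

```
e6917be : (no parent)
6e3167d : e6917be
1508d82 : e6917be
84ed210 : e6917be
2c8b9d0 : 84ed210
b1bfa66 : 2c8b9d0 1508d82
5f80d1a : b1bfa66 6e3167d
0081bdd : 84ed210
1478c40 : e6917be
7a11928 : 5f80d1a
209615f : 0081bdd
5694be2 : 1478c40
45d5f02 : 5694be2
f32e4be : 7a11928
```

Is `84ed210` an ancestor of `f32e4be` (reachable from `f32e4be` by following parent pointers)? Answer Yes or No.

Yes

Ancestors of f32e4be (commits reachable by following parents): {1508d82, 2c8b9d0, 5f80d1a, 6e3167d, 7a11928, 84ed210, b1bfa66, e6917be, f32e4be}.
84ed210 is in that set, so it is an ancestor of f32e4be.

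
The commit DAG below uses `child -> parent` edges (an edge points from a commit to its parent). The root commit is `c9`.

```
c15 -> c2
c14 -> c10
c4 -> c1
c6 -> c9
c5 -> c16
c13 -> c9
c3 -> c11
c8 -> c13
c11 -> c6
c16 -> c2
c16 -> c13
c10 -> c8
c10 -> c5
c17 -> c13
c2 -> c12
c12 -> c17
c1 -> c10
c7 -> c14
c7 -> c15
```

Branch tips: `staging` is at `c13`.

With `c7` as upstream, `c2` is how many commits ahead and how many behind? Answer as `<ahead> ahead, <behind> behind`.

0 ahead, 7 behind

Reachable from c2: {c12, c13, c17, c2, c9}.
Reachable from c7: {c10, c12, c13, c14, c15, c16, c17, c2, c5, c7, c8, c9}.
Only in c2's history (ahead): {} — 0.
Only in c7's history (behind): {c10, c14, c15, c16, c5, c7, c8} — 7.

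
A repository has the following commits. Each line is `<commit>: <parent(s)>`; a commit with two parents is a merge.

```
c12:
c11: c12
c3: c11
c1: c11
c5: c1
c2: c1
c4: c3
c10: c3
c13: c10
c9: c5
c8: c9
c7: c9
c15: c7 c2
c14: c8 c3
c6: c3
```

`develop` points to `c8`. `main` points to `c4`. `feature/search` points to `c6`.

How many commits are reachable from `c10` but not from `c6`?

Reachable from c10: {c10, c11, c12, c3}.
Reachable from c6: {c11, c12, c3, c6}.
In c10's history but not c6's: {c10} — 1 commit.

1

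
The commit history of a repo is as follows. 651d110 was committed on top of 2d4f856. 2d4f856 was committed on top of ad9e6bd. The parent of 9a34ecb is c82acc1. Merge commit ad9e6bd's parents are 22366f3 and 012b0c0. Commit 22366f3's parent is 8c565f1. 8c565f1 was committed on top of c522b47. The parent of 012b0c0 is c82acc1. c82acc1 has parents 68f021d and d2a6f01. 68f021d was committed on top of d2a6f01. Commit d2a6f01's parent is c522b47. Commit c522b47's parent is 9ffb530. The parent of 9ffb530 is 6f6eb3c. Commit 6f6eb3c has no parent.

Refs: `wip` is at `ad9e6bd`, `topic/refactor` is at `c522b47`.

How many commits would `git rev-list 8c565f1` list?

4

Walking parent pointers from 8c565f1: reachable set = {6f6eb3c, 8c565f1, 9ffb530, c522b47}.
That is 4 commits.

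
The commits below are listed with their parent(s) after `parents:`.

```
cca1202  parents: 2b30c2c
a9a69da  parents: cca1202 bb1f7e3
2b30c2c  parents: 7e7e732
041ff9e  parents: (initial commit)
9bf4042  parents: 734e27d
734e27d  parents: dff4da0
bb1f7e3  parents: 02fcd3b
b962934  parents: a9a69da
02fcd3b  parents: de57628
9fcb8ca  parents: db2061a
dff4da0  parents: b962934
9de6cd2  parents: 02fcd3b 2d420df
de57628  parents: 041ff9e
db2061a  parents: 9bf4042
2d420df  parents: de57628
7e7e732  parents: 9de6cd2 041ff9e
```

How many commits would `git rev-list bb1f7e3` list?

Walking parent pointers from bb1f7e3: reachable set = {02fcd3b, 041ff9e, bb1f7e3, de57628}.
That is 4 commits.

4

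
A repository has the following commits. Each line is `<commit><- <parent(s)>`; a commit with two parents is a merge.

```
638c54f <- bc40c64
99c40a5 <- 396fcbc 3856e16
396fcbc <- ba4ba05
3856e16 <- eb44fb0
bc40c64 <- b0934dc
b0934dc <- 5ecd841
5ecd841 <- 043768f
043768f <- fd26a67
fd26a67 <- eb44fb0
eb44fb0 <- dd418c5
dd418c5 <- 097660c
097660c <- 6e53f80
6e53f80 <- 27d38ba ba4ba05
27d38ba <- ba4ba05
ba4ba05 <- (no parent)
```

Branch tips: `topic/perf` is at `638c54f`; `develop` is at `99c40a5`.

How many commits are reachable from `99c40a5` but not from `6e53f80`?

6

Reachable from 99c40a5: {097660c, 27d38ba, 3856e16, 396fcbc, 6e53f80, 99c40a5, ba4ba05, dd418c5, eb44fb0}.
Reachable from 6e53f80: {27d38ba, 6e53f80, ba4ba05}.
In 99c40a5's history but not 6e53f80's: {097660c, 3856e16, 396fcbc, 99c40a5, dd418c5, eb44fb0} — 6 commits.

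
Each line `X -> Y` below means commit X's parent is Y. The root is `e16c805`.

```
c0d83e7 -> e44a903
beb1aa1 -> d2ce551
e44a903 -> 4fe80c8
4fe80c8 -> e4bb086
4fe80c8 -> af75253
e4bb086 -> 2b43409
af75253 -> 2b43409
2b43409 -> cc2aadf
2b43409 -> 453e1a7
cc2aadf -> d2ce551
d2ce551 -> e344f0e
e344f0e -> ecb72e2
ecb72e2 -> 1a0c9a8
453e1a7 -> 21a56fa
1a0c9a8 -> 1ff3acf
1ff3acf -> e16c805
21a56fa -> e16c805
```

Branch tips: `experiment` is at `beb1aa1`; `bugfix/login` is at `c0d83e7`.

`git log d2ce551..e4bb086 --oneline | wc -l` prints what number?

5

Reachable from e4bb086: {1a0c9a8, 1ff3acf, 21a56fa, 2b43409, 453e1a7, cc2aadf, d2ce551, e16c805, e344f0e, e4bb086, ecb72e2}.
Reachable from d2ce551: {1a0c9a8, 1ff3acf, d2ce551, e16c805, e344f0e, ecb72e2}.
In e4bb086's history but not d2ce551's: {21a56fa, 2b43409, 453e1a7, cc2aadf, e4bb086} — 5 commits.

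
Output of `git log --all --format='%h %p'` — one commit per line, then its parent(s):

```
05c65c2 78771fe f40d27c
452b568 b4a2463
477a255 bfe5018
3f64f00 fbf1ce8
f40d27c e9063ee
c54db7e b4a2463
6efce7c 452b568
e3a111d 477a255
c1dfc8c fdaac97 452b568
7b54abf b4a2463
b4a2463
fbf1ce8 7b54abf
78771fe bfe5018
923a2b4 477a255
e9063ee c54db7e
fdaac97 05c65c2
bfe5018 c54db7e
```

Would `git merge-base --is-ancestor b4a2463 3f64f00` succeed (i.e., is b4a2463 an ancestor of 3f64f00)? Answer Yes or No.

Yes

Ancestors of 3f64f00 (commits reachable by following parents): {3f64f00, 7b54abf, b4a2463, fbf1ce8}.
b4a2463 is in that set, so it is an ancestor of 3f64f00.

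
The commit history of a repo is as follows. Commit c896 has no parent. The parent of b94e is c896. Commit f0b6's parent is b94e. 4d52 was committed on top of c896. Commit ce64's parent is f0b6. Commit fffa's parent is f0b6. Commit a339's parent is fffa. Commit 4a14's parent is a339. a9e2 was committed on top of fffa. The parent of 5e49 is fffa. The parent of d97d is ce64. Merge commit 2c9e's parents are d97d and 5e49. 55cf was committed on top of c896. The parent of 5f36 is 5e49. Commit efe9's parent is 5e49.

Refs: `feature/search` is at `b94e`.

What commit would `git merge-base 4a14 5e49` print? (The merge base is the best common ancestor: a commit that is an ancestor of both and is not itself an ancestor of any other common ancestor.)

fffa

Ancestors of 4a14: {4a14, a339, b94e, c896, f0b6, fffa}.
Ancestors of 5e49: {5e49, b94e, c896, f0b6, fffa}.
Common ancestors: {b94e, c896, f0b6, fffa}.
Among these, fffa is not an ancestor of any other common ancestor — it is the merge base.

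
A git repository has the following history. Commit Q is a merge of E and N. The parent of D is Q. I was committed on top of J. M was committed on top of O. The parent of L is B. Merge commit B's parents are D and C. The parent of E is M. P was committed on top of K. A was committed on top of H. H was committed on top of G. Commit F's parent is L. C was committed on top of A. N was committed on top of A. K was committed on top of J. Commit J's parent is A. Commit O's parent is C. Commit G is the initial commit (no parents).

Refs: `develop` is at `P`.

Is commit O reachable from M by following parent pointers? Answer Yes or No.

Yes

Ancestors of M (commits reachable by following parents): {A, C, G, H, M, O}.
O is in that set, so it is an ancestor of M.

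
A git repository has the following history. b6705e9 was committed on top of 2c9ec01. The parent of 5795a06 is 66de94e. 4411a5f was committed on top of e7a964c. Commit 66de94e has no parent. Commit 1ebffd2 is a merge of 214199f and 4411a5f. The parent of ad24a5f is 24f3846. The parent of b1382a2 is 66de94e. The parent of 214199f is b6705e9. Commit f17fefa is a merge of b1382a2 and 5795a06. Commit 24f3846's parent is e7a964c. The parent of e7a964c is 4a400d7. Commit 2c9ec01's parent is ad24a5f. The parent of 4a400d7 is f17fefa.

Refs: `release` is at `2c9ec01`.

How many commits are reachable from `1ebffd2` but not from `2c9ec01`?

4

Reachable from 1ebffd2: {1ebffd2, 214199f, 24f3846, 2c9ec01, 4411a5f, 4a400d7, 5795a06, 66de94e, ad24a5f, b1382a2, b6705e9, e7a964c, f17fefa}.
Reachable from 2c9ec01: {24f3846, 2c9ec01, 4a400d7, 5795a06, 66de94e, ad24a5f, b1382a2, e7a964c, f17fefa}.
In 1ebffd2's history but not 2c9ec01's: {1ebffd2, 214199f, 4411a5f, b6705e9} — 4 commits.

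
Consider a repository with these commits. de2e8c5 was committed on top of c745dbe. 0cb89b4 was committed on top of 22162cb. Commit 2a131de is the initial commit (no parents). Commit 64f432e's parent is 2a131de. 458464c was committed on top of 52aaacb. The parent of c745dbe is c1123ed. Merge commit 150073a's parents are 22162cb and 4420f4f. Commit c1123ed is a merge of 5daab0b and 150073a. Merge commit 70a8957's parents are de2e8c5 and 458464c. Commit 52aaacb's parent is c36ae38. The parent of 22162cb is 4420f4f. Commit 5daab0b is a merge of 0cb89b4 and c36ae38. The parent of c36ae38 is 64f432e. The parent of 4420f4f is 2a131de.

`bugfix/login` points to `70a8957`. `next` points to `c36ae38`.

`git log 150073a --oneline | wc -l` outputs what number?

4

Walking parent pointers from 150073a: reachable set = {150073a, 22162cb, 2a131de, 4420f4f}.
That is 4 commits.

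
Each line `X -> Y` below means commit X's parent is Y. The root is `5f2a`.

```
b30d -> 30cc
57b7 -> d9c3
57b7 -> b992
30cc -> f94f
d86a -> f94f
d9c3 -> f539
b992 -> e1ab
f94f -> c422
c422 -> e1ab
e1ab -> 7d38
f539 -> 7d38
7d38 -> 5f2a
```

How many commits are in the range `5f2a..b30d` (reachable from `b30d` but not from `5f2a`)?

6

Reachable from b30d: {30cc, 5f2a, 7d38, b30d, c422, e1ab, f94f}.
Reachable from 5f2a: {5f2a}.
In b30d's history but not 5f2a's: {30cc, 7d38, b30d, c422, e1ab, f94f} — 6 commits.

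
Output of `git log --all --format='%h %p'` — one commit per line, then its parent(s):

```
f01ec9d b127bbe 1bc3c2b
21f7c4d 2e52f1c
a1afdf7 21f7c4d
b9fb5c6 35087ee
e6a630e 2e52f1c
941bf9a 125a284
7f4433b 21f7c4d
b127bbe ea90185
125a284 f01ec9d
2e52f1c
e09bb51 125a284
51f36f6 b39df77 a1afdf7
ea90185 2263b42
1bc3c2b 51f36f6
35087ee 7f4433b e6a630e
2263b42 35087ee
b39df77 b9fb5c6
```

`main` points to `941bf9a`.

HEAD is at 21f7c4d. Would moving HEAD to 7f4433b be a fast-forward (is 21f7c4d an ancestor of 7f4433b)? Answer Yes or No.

Yes

A fast-forward from 21f7c4d to 7f4433b is possible iff 21f7c4d is an ancestor of 7f4433b.
Ancestors of 7f4433b: {21f7c4d, 2e52f1c, 7f4433b}.
21f7c4d is among them, so fast-forward is possible.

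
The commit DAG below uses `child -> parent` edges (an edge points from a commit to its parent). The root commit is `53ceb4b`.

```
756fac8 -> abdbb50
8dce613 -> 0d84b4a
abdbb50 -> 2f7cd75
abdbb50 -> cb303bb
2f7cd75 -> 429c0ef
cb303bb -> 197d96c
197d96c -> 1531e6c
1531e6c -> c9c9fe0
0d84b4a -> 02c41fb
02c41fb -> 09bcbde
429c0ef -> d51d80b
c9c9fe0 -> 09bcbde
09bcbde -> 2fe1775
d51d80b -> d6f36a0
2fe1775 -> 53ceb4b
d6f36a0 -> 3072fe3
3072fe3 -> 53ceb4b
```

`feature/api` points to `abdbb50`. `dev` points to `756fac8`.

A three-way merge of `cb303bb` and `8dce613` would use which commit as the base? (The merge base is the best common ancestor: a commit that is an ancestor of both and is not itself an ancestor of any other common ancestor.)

Ancestors of cb303bb: {09bcbde, 1531e6c, 197d96c, 2fe1775, 53ceb4b, c9c9fe0, cb303bb}.
Ancestors of 8dce613: {02c41fb, 09bcbde, 0d84b4a, 2fe1775, 53ceb4b, 8dce613}.
Common ancestors: {09bcbde, 2fe1775, 53ceb4b}.
Among these, 09bcbde is not an ancestor of any other common ancestor — it is the merge base.

09bcbde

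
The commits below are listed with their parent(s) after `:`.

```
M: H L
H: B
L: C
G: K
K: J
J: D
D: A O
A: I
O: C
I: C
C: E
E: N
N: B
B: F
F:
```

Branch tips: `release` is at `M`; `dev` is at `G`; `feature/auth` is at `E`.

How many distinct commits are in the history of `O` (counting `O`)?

Walking parent pointers from O: reachable set = {B, C, E, F, N, O}.
That is 6 commits.

6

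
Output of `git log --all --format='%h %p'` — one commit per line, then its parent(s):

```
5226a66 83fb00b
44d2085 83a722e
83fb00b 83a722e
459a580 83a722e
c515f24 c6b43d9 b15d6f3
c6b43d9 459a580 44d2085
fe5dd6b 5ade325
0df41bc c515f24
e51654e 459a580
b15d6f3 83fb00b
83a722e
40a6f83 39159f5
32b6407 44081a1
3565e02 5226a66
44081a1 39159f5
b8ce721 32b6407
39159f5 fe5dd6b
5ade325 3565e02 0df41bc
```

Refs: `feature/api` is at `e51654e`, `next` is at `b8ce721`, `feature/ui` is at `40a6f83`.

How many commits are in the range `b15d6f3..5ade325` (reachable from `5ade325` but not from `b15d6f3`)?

8

Reachable from 5ade325: {0df41bc, 3565e02, 44d2085, 459a580, 5226a66, 5ade325, 83a722e, 83fb00b, b15d6f3, c515f24, c6b43d9}.
Reachable from b15d6f3: {83a722e, 83fb00b, b15d6f3}.
In 5ade325's history but not b15d6f3's: {0df41bc, 3565e02, 44d2085, 459a580, 5226a66, 5ade325, c515f24, c6b43d9} — 8 commits.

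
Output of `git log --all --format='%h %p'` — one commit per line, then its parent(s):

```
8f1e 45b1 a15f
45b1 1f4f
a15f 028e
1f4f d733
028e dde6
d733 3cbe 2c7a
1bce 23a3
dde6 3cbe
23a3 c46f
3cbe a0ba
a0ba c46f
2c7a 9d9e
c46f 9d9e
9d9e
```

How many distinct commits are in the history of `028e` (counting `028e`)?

6

Walking parent pointers from 028e: reachable set = {028e, 3cbe, 9d9e, a0ba, c46f, dde6}.
That is 6 commits.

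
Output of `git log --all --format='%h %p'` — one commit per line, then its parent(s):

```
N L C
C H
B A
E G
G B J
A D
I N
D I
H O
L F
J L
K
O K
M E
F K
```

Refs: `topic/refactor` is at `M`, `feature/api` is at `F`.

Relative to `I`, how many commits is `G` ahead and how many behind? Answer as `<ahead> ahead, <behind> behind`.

5 ahead, 0 behind

Reachable from G: {A, B, C, D, F, G, H, I, J, K, L, N, O}.
Reachable from I: {C, F, H, I, K, L, N, O}.
Only in G's history (ahead): {A, B, D, G, J} — 5.
Only in I's history (behind): {} — 0.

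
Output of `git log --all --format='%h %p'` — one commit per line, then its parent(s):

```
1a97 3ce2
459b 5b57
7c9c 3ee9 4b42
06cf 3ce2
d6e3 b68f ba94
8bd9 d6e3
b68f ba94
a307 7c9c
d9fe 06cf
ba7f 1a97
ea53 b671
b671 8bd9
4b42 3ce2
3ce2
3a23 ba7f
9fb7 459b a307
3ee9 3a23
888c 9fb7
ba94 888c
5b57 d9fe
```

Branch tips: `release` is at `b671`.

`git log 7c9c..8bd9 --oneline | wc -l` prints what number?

Reachable from 8bd9: {06cf, 1a97, 3a23, 3ce2, 3ee9, 459b, 4b42, 5b57, 7c9c, 888c, 8bd9, 9fb7, a307, b68f, ba7f, ba94, d6e3, d9fe}.
Reachable from 7c9c: {1a97, 3a23, 3ce2, 3ee9, 4b42, 7c9c, ba7f}.
In 8bd9's history but not 7c9c's: {06cf, 459b, 5b57, 888c, 8bd9, 9fb7, a307, b68f, ba94, d6e3, d9fe} — 11 commits.

11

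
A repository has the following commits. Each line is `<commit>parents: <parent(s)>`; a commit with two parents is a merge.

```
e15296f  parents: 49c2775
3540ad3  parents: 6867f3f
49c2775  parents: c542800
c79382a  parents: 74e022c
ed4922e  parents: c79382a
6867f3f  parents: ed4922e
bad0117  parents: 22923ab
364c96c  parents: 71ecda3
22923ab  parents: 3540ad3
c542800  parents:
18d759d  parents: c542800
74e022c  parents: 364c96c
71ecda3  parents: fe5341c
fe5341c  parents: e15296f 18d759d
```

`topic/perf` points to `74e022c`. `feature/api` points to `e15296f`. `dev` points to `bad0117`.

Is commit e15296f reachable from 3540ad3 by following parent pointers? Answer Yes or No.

Ancestors of 3540ad3 (commits reachable by following parents): {18d759d, 3540ad3, 364c96c, 49c2775, 6867f3f, 71ecda3, 74e022c, c542800, c79382a, e15296f, ed4922e, fe5341c}.
e15296f is in that set, so it is an ancestor of 3540ad3.

Yes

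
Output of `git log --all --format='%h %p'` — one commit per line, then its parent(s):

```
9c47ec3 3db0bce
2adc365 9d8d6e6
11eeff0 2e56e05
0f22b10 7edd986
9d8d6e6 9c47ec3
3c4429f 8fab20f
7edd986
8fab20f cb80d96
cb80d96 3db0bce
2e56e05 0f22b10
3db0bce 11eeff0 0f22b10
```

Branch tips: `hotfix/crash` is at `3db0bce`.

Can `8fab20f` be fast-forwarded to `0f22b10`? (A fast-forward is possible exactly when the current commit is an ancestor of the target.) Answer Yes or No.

No

A fast-forward from 8fab20f to 0f22b10 is possible iff 8fab20f is an ancestor of 0f22b10.
Ancestors of 0f22b10: {0f22b10, 7edd986}.
8fab20f is not among them, so fast-forward is not possible.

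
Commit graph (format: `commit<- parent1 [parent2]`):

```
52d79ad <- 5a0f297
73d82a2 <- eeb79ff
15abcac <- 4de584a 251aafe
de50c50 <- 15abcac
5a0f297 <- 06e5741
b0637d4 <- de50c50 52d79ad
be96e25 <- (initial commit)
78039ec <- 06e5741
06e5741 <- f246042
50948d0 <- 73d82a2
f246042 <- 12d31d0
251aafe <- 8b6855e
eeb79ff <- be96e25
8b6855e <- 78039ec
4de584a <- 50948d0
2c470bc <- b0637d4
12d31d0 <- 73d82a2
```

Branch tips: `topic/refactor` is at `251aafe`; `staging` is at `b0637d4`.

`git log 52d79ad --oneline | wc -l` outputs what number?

Walking parent pointers from 52d79ad: reachable set = {06e5741, 12d31d0, 52d79ad, 5a0f297, 73d82a2, be96e25, eeb79ff, f246042}.
That is 8 commits.

8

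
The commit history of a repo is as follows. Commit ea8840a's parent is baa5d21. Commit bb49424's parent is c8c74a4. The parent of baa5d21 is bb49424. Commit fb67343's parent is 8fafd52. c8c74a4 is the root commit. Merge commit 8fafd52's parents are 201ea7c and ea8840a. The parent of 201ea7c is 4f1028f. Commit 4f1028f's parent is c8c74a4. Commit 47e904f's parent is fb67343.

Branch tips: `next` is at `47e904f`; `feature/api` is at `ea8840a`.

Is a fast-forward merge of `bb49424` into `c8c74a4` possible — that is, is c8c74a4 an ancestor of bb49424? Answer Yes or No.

Yes

A fast-forward from c8c74a4 to bb49424 is possible iff c8c74a4 is an ancestor of bb49424.
Ancestors of bb49424: {bb49424, c8c74a4}.
c8c74a4 is among them, so fast-forward is possible.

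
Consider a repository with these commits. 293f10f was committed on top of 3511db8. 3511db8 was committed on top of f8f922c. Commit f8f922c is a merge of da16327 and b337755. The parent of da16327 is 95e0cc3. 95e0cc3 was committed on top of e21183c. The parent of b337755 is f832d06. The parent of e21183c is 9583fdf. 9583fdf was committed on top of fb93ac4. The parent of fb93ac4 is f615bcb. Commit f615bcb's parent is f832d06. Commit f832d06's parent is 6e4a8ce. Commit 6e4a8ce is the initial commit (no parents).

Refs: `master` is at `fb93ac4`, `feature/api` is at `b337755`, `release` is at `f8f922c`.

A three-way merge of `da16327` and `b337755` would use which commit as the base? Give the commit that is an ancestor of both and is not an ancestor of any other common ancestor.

f832d06

Ancestors of da16327: {6e4a8ce, 9583fdf, 95e0cc3, da16327, e21183c, f615bcb, f832d06, fb93ac4}.
Ancestors of b337755: {6e4a8ce, b337755, f832d06}.
Common ancestors: {6e4a8ce, f832d06}.
Among these, f832d06 is not an ancestor of any other common ancestor — it is the merge base.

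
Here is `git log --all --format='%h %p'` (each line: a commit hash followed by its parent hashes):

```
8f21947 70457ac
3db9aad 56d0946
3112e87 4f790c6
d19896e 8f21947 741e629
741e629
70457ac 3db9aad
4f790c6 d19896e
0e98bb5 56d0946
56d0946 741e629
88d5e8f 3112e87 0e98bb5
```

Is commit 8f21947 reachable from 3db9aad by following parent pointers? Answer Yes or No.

Ancestors of 3db9aad: {3db9aad, 56d0946, 741e629}.
8f21947 is not in that set, so it is not an ancestor of 3db9aad.

No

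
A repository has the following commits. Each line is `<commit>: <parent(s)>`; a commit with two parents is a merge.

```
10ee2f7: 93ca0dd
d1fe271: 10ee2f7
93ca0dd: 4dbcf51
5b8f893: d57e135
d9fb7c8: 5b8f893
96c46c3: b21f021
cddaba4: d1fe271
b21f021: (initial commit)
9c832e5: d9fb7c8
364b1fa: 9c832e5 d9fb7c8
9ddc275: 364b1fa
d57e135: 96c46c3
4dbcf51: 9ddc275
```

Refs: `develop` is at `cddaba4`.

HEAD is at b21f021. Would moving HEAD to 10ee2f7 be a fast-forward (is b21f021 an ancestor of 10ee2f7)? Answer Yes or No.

A fast-forward from b21f021 to 10ee2f7 is possible iff b21f021 is an ancestor of 10ee2f7.
Ancestors of 10ee2f7: {10ee2f7, 364b1fa, 4dbcf51, 5b8f893, 93ca0dd, 96c46c3, 9c832e5, 9ddc275, b21f021, d57e135, d9fb7c8}.
b21f021 is among them, so fast-forward is possible.

Yes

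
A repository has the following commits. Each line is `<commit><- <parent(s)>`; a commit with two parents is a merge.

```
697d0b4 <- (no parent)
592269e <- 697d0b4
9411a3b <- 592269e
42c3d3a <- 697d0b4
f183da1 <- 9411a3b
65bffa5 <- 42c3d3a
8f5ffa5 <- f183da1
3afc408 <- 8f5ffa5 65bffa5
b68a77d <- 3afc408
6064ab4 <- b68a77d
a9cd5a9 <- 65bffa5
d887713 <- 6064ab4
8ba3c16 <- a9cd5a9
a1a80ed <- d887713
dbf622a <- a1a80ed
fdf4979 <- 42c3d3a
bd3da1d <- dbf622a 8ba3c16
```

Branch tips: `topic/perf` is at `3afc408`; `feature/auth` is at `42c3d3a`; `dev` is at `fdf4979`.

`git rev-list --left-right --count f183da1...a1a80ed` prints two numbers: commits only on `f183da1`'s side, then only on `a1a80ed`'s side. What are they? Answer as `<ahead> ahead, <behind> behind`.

0 ahead, 8 behind

Reachable from f183da1: {592269e, 697d0b4, 9411a3b, f183da1}.
Reachable from a1a80ed: {3afc408, 42c3d3a, 592269e, 6064ab4, 65bffa5, 697d0b4, 8f5ffa5, 9411a3b, a1a80ed, b68a77d, d887713, f183da1}.
Only in f183da1's history (ahead): {} — 0.
Only in a1a80ed's history (behind): {3afc408, 42c3d3a, 6064ab4, 65bffa5, 8f5ffa5, a1a80ed, b68a77d, d887713} — 8.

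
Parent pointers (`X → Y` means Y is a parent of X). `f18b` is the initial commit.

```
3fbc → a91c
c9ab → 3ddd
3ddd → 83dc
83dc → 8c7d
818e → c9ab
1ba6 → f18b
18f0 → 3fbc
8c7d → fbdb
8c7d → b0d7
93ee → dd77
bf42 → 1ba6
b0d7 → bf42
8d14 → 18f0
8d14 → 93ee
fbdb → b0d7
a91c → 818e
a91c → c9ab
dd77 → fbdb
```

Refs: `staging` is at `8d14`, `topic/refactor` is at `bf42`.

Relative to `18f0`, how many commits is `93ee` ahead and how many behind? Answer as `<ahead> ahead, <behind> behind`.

Reachable from 93ee: {1ba6, 93ee, b0d7, bf42, dd77, f18b, fbdb}.
Reachable from 18f0: {18f0, 1ba6, 3ddd, 3fbc, 818e, 83dc, 8c7d, a91c, b0d7, bf42, c9ab, f18b, fbdb}.
Only in 93ee's history (ahead): {93ee, dd77} — 2.
Only in 18f0's history (behind): {18f0, 3ddd, 3fbc, 818e, 83dc, 8c7d, a91c, c9ab} — 8.

2 ahead, 8 behind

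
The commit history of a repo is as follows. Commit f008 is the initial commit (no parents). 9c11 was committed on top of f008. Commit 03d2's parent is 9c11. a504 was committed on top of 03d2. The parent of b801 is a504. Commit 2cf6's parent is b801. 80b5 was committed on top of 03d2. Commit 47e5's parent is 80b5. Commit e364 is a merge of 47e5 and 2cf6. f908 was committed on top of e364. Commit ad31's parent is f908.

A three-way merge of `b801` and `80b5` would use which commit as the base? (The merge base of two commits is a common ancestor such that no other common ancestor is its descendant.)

Ancestors of b801: {03d2, 9c11, a504, b801, f008}.
Ancestors of 80b5: {03d2, 80b5, 9c11, f008}.
Common ancestors: {03d2, 9c11, f008}.
Among these, 03d2 is not an ancestor of any other common ancestor — it is the merge base.

03d2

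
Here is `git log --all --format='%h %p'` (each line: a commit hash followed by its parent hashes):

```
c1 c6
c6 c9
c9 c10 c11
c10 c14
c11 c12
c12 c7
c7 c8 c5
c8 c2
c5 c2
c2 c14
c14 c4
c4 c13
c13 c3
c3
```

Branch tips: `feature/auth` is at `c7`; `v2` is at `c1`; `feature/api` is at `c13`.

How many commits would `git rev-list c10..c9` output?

Reachable from c9: {c10, c11, c12, c13, c14, c2, c3, c4, c5, c7, c8, c9}.
Reachable from c10: {c10, c13, c14, c3, c4}.
In c9's history but not c10's: {c11, c12, c2, c5, c7, c8, c9} — 7 commits.

7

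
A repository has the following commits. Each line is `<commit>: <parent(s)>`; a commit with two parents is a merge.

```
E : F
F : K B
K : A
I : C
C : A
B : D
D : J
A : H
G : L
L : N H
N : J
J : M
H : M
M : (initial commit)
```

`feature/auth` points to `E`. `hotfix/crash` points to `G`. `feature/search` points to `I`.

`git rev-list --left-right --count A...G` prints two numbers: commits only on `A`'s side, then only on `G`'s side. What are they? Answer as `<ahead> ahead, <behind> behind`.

Reachable from A: {A, H, M}.
Reachable from G: {G, H, J, L, M, N}.
Only in A's history (ahead): {A} — 1.
Only in G's history (behind): {G, J, L, N} — 4.

1 ahead, 4 behind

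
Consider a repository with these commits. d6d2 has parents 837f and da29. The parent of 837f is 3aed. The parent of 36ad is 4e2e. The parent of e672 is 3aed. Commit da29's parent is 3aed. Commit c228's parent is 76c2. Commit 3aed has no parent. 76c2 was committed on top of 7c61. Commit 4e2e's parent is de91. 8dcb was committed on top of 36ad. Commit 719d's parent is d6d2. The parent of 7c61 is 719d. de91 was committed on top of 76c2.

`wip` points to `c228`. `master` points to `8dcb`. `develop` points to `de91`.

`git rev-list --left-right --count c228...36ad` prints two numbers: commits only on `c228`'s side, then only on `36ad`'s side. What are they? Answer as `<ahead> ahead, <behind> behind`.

Reachable from c228: {3aed, 719d, 76c2, 7c61, 837f, c228, d6d2, da29}.
Reachable from 36ad: {36ad, 3aed, 4e2e, 719d, 76c2, 7c61, 837f, d6d2, da29, de91}.
Only in c228's history (ahead): {c228} — 1.
Only in 36ad's history (behind): {36ad, 4e2e, de91} — 3.

1 ahead, 3 behind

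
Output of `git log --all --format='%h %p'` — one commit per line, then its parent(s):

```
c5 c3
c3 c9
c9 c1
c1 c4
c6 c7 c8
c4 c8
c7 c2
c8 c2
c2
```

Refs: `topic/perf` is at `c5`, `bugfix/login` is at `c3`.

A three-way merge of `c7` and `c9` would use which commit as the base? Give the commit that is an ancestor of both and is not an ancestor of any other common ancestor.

Ancestors of c7: {c2, c7}.
Ancestors of c9: {c1, c2, c4, c8, c9}.
Common ancestors: {c2}.
The only common ancestor is c2, so it is the merge base.

c2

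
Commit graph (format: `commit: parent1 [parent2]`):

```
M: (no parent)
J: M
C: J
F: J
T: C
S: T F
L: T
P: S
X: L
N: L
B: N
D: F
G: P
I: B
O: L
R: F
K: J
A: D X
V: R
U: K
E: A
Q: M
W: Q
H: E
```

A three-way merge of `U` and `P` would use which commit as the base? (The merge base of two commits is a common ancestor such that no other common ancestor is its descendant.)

J

Ancestors of U: {J, K, M, U}.
Ancestors of P: {C, F, J, M, P, S, T}.
Common ancestors: {J, M}.
Among these, J is not an ancestor of any other common ancestor — it is the merge base.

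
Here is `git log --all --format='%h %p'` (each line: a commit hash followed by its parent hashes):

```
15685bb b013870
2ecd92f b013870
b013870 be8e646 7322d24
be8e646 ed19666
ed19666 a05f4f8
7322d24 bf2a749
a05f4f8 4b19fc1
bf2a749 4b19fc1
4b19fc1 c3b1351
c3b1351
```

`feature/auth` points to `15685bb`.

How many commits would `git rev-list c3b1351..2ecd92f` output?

8

Reachable from 2ecd92f: {2ecd92f, 4b19fc1, 7322d24, a05f4f8, b013870, be8e646, bf2a749, c3b1351, ed19666}.
Reachable from c3b1351: {c3b1351}.
In 2ecd92f's history but not c3b1351's: {2ecd92f, 4b19fc1, 7322d24, a05f4f8, b013870, be8e646, bf2a749, ed19666} — 8 commits.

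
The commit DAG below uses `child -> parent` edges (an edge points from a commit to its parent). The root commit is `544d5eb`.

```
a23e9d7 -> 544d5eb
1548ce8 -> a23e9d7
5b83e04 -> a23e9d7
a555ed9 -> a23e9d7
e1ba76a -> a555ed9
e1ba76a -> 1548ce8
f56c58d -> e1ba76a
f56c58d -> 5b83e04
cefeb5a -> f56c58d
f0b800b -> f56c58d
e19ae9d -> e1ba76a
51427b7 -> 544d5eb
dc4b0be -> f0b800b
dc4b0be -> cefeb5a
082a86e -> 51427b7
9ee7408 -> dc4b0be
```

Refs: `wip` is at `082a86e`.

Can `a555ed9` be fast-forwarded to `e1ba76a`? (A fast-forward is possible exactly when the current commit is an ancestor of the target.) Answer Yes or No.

A fast-forward from a555ed9 to e1ba76a is possible iff a555ed9 is an ancestor of e1ba76a.
Ancestors of e1ba76a: {1548ce8, 544d5eb, a23e9d7, a555ed9, e1ba76a}.
a555ed9 is among them, so fast-forward is possible.

Yes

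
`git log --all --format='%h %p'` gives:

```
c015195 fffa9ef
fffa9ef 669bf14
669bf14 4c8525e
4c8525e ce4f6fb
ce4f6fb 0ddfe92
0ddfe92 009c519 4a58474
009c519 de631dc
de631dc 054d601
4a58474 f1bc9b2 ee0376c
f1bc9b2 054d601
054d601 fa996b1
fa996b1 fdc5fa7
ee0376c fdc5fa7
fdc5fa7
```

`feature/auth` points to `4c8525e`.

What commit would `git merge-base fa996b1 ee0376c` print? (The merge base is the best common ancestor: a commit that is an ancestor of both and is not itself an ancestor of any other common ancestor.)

fdc5fa7

Ancestors of fa996b1: {fa996b1, fdc5fa7}.
Ancestors of ee0376c: {ee0376c, fdc5fa7}.
Common ancestors: {fdc5fa7}.
The only common ancestor is fdc5fa7, so it is the merge base.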